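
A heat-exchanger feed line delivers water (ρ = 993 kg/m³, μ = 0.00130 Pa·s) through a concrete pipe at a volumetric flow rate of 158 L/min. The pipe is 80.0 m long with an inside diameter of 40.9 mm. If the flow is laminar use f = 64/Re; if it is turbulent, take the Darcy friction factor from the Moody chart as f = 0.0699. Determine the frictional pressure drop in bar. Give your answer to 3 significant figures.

ΔP ≈ 2.73 bar

Q = 158 L/min = 158/60000 = 0.002633 m³/s.
Cross-sectional area A = πD²/4 = π(0.0409)²/4 = 0.001314 m²; mean velocity V = Q/A = 0.002633/0.001314 = 2.004 m/s.
Reynolds number Re = ρVD/μ = 993 · 2.004 · 0.0409 / 0.0013 = 6.262e+04.
Re > 4000 → turbulent; use the Moody-chart value f = 0.0699.
Darcy-Weisbach: ΔP = f(L/D)(ρV²/2) = 0.0699·(80/0.0409)·(993·2.004²/2) = 0.0699·1956·1995 = 2.727e+05 Pa.
ΔP = 2.727e+05 Pa = 2.73 bar.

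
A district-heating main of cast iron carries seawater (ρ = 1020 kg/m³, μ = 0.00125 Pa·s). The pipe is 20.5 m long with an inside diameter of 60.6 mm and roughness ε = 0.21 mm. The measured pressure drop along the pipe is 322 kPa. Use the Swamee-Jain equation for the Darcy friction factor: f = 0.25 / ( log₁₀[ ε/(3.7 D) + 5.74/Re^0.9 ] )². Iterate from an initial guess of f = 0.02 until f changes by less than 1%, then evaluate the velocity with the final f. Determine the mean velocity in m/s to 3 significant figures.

V ≈ 8.21 m/s

Rearranging Darcy-Weisbach: V = √(2·ΔP·D/(f·L·ρ)). With ε/D = 0.00021/0.0606 = 0.00347, iterate starting from f = 0.02:
  f = 0.02 → V = √(2·3.22e+05·0.0606/(0.02·20.5·1020)) = 9.66 m/s; Re = ρVD/μ = 4.777e+05; f → 0.02762
  f = 0.02762 → V = 8.22 m/s; Re = 4.065e+05; f → 0.02768
Converged (Δf/f < 1%). With the final f = 0.02768: V = √(2·3.22e+05·0.0606/(0.02768·20.5·1020)) = 8.211 m/s.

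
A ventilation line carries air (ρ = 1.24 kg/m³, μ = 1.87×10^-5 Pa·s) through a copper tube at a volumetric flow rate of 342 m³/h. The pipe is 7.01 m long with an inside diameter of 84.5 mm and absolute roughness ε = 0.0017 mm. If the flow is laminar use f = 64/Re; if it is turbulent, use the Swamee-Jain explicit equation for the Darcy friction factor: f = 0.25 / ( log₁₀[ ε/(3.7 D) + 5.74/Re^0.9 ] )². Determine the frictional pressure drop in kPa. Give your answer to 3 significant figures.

ΔP ≈ 0.268 kPa

Q = 342 m³/h = 342/3600 = 0.095 m³/s.
Cross-sectional area A = πD²/4 = π(0.0845)²/4 = 0.005608 m²; mean velocity V = Q/A = 0.095/0.005608 = 16.94 m/s.
Reynolds number Re = ρVD/μ = 1.24 · 16.94 · 0.0845 / 1.87e-05 = 9.492e+04.
Re > 4000 → turbulent. Relative roughness ε/D = 1.7e-06/0.0845 = 2.01e-05. Swamee-Jain: f = 0.25/(log₁₀[2.01e-05/3.7 + 5.74/9.492e+04^0.9])² = 0.25/(log₁₀[5.44e-06 + 0.00019])² = 0.25/(-3.708)² = 0.01818.
Darcy-Weisbach: ΔP = f(L/D)(ρV²/2) = 0.01818·(7.01/0.0845)·(1.24·16.94²/2) = 0.01818·82.96·177.9 = 268.3 Pa.
ΔP = 268.3 Pa = 0.268 kPa.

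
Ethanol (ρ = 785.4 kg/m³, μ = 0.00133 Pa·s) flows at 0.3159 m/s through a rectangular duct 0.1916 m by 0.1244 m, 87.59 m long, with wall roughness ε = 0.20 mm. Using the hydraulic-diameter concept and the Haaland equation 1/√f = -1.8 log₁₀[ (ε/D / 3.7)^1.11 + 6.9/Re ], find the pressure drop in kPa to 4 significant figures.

ΔP ≈ 0.6063 kPa

Hydraulic diameter D_h = 4A/P = 4·(0.1916·0.1244)/(2·(0.1916+0.1244)) = 0.09534/0.632 = 0.1509 m.
Re = ρVD_h/μ = 785.4·0.3159·0.1509/0.00133 = 2.814e+04.
ε/D_h = 0.0002/0.1509 = 0.00133; Haaland gives 1/√f = -1.8 log₁₀[0.00015+0.000245] = 6.126, so f = 0.02664.
ΔP = f(L/D_h)(ρV²/2) = 0.02664·87.59/0.1509·39.19 = 606.3 Pa.
ΔP = 0.6063 kPa.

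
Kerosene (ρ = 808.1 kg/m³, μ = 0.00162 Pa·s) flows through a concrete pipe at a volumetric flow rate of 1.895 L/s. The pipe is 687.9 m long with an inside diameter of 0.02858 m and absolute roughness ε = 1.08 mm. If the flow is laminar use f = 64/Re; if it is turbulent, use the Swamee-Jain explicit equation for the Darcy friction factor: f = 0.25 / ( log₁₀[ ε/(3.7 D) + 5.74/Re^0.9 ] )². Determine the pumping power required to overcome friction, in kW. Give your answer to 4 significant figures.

Q = 1.895 L/s = 1.895/1000 = 0.001895 m³/s.
Cross-sectional area A = πD²/4 = π(0.02858)²/4 = 0.0006415 m²; mean velocity V = Q/A = 0.001895/0.0006415 = 2.954 m/s.
Reynolds number Re = ρVD/μ = 808.1 · 2.954 · 0.02858 / 0.00162 = 4.211e+04.
Re > 4000 → turbulent. Relative roughness ε/D = 0.00108/0.02858 = 0.0378. Swamee-Jain: f = 0.25/(log₁₀[0.0378/3.7 + 5.74/4.211e+04^0.9])² = 0.25/(log₁₀[0.0102 + 0.000395])² = 0.25/(-1.974)² = 0.06413.
Darcy-Weisbach: ΔP = f(L/D)(ρV²/2) = 0.06413·(687.9/0.02858)·(808.1·2.954²/2) = 0.06413·2.407e+04·3526 = 5.442e+06 Pa.
Pumping power P = QΔP = 0.001895·5.442e+06 = 10313 W = 10.31 kW.

P ≈ 10.31 kW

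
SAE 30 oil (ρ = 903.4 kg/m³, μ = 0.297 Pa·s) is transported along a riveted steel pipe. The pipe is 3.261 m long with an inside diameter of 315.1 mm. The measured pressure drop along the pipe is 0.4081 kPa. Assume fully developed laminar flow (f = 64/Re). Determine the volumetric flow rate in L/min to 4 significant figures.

For laminar flow, f = 64/Re with Re = ρVD/μ, so Darcy-Weisbach reduces to ΔP = 32μLV/D². Solving for V: V = ΔP·D²/(32μL) = 408.1·(0.3151)²/(32·0.297·3.261) = 1.307 m/s.
Check: Re = ρVD/μ = 903.4·1.307·0.3151/0.297 = 1253 < 2300, so the laminar assumption holds.
Q = V·A = 1.307·(π/4·0.3151²) = 0.102 m³/s = 6117 L/min.

Q ≈ 6117 L/min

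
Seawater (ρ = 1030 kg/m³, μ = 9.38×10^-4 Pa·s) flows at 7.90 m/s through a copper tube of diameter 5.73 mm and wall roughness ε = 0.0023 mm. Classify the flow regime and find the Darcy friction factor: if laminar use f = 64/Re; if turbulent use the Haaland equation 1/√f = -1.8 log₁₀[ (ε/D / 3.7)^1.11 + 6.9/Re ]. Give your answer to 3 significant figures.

f ≈ 0.0220

Re = ρVD/μ = 1030·7.9·0.00573/0.000938 = 4.971e+04.
Re > 4000 → turbulent. ε/D = 2.3e-06/0.00573 = 0.000401; Haaland: 1/√f = -1.8 log₁₀[3.97e-05 + 0.000139] = 6.747, so f = 0.02197.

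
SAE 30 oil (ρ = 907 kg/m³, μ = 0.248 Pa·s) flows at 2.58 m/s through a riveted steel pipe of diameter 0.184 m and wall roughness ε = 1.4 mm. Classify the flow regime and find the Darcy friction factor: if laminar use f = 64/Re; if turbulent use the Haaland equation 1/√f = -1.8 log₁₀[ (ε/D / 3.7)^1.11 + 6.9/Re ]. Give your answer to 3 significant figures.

Re = ρVD/μ = 907·2.58·0.184/0.248 = 1736.
Re < 2300 → laminar, so f = 64/Re = 0.03686 (roughness is irrelevant in laminar flow).

f ≈ 0.0369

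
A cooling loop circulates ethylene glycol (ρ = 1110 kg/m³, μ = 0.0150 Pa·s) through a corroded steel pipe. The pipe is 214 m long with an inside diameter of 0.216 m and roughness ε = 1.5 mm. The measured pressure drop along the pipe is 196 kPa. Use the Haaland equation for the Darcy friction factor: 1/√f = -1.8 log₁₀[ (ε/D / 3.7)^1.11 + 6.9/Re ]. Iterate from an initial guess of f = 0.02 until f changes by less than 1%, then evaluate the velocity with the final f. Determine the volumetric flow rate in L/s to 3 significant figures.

Q ≈ 117 L/s

Rearranging Darcy-Weisbach: V = √(2·ΔP·D/(f·L·ρ)). With ε/D = 0.0015/0.216 = 0.00694, iterate starting from f = 0.02:
  f = 0.02 → V = √(2·1.96e+05·0.216/(0.02·214·1110)) = 4.222 m/s; Re = ρVD/μ = 6.748e+04; f → 0.03472
  f = 0.03472 → V = 3.204 m/s; Re = 5.122e+04; f → 0.03503
Converged (Δf/f < 1%). With the final f = 0.03503: V = √(2·1.96e+05·0.216/(0.03503·214·1110)) = 3.19 m/s.
Q = V·A = 3.19·(π/4·0.216²) = 0.1169 m³/s = 117 L/s.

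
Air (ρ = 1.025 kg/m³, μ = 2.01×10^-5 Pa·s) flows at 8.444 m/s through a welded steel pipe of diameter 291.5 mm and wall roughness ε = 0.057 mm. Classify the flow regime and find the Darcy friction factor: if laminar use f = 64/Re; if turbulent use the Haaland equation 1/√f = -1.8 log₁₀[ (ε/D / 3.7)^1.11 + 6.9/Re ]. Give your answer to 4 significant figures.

Re = ρVD/μ = 1.025·8.444·0.2915/2.01e-05 = 1.255e+05.
Re > 4000 → turbulent. ε/D = 5.7e-05/0.2915 = 0.000196; Haaland: 1/√f = -1.8 log₁₀[1.79e-05 + 5.5e-05] = 7.448, so f = 0.01803.

f ≈ 0.01803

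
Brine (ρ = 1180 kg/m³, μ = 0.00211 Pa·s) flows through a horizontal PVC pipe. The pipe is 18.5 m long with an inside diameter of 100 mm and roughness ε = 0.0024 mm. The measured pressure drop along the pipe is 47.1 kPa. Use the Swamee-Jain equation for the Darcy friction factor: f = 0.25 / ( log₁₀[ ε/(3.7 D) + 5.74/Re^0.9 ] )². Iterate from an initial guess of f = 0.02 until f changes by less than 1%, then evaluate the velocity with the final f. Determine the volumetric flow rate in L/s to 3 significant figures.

Q ≈ 42.7 L/s

Rearranging Darcy-Weisbach: V = √(2·ΔP·D/(f·L·ρ)). With ε/D = 2.4e-06/0.1 = 2.4e-05, iterate starting from f = 0.02:
  f = 0.02 → V = √(2·4.71e+04·0.1/(0.02·18.5·1180)) = 4.645 m/s; Re = ρVD/μ = 2.598e+05; f → 0.01503
  f = 0.01503 → V = 5.359 m/s; Re = 2.997e+05; f → 0.01465
  f = 0.01465 → V = 5.426 m/s; Re = 3.035e+05; f → 0.01462
Converged (Δf/f < 1%). With the final f = 0.01462: V = √(2·4.71e+04·0.1/(0.01462·18.5·1180)) = 5.432 m/s.
Q = V·A = 5.432·(π/4·0.1²) = 0.04266 m³/s = 42.7 L/s.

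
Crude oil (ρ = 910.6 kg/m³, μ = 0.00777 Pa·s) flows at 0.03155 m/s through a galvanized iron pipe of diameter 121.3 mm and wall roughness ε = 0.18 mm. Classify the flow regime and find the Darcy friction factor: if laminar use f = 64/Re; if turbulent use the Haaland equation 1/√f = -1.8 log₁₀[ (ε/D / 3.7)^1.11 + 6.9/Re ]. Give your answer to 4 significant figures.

f ≈ 0.1427

Re = ρVD/μ = 910.6·0.03155·0.1213/0.00777 = 448.5.
Re < 2300 → laminar, so f = 64/Re = 0.1427 (roughness is irrelevant in laminar flow).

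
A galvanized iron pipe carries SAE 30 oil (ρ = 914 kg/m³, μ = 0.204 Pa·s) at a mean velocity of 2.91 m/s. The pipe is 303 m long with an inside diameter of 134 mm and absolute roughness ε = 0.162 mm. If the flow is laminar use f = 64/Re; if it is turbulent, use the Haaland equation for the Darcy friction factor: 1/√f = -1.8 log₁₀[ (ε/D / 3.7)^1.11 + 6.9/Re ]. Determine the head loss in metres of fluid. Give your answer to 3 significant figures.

Reynolds number Re = ρVD/μ = 914 · 2.91 · 0.134 / 0.204 = 1747.
Re < 2300 → laminar flow, so f = 64/Re = 64/1747 = 0.03663 (the turbulent correlation is not needed).
Darcy-Weisbach: ΔP = f(L/D)(ρV²/2) = 0.03663·(303/0.134)·(914·2.91²/2) = 0.03663·2261·3870 = 3.206e+05 Pa.
Head loss h_f = ΔP/(ρg) = 3.206e+05/(914·9.81) = 35.8 m.

h_f ≈ 35.8 m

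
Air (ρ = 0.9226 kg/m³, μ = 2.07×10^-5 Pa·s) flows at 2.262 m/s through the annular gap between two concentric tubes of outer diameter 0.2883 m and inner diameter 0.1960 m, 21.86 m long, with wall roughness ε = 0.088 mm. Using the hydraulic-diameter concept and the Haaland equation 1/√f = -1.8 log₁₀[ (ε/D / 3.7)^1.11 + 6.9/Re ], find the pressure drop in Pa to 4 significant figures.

Hydraulic diameter D_h = 4A/P = D_o - D_i = 0.2883 - 0.196 = 0.0923 m.
Re = ρVD_h/μ = 0.9226·2.262·0.0923/2.07e-05 = 9305.
ε/D_h = 8.8e-05/0.0923 = 0.000953; Haaland gives 1/√f = -1.8 log₁₀[0.000104+0.000742] = 5.531, so f = 0.03268.
ΔP = f(L/D_h)(ρV²/2) = 0.03268·21.86/0.0923·2.36 = 18.27 Pa.

ΔP ≈ 18.27 Pa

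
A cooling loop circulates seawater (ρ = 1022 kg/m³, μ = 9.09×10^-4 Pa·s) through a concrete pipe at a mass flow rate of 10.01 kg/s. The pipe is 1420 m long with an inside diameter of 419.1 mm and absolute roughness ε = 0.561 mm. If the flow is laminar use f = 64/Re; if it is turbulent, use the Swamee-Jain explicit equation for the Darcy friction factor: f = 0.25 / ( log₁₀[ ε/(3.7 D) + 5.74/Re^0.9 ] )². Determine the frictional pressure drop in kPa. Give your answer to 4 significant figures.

A = πD²/4 = π(0.4191)²/4 = 0.138 m²; mean velocity V = ṁ/(ρA) = 10.01/(1022 · 0.138) = 0.071 m/s.
Reynolds number Re = ρVD/μ = 1022 · 0.071 · 0.4191 / 0.000909 = 3.346e+04.
Re > 4000 → turbulent. Relative roughness ε/D = 0.000561/0.4191 = 0.00134. Swamee-Jain: f = 0.25/(log₁₀[0.00134/3.7 + 5.74/3.346e+04^0.9])² = 0.25/(log₁₀[0.000362 + 0.000486])² = 0.25/(-3.072)² = 0.0265.
Darcy-Weisbach: ΔP = f(L/D)(ρV²/2) = 0.0265·(1420/0.4191)·(1022·0.071²/2) = 0.0265·3388·2.576 = 231.3 Pa.
ΔP = 231.3 Pa = 0.2313 kPa.

ΔP ≈ 0.2313 kPa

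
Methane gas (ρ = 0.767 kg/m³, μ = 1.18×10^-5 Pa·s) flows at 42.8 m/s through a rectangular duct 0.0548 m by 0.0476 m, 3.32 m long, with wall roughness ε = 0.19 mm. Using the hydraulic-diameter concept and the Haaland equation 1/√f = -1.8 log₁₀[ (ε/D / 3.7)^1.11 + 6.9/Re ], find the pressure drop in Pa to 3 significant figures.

Hydraulic diameter D_h = 4A/P = 4·(0.0548·0.0476)/(2·(0.0548+0.0476)) = 0.01043/0.2048 = 0.05095 m.
Re = ρVD_h/μ = 0.767·42.8·0.05095/1.18e-05 = 1.417e+05.
ε/D_h = 0.00019/0.05095 = 0.00373; Haaland gives 1/√f = -1.8 log₁₀[0.000472+4.87e-05] = 5.91, so f = 0.02863.
ΔP = f(L/D_h)(ρV²/2) = 0.02863·3.32/0.05095·702.5 = 1311 Pa.

ΔP ≈ 1310 Pa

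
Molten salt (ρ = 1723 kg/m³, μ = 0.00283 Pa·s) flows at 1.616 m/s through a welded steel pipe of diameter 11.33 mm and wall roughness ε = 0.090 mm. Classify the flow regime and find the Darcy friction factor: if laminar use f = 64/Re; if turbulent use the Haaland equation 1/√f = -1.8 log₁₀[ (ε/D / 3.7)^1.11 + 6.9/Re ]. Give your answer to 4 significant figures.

Re = ρVD/μ = 1723·1.616·0.01133/0.00283 = 1.115e+04.
Re > 4000 → turbulent. ε/D = 9e-05/0.01133 = 0.00794; Haaland: 1/√f = -1.8 log₁₀[0.00109 + 0.000619] = 4.98, so f = 0.04032.

f ≈ 0.04032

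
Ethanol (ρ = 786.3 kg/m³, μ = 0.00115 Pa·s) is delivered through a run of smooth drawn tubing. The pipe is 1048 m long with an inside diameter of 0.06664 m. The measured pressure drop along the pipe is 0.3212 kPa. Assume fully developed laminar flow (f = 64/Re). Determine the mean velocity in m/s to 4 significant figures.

For laminar flow, f = 64/Re with Re = ρVD/μ, so Darcy-Weisbach reduces to ΔP = 32μLV/D². Solving for V: V = ΔP·D²/(32μL) = 321.2·(0.06664)²/(32·0.00115·1048) = 0.03699 m/s.
Check: Re = ρVD/μ = 786.3·0.03699·0.06664/0.00115 = 1685 < 2300, so the laminar assumption holds.

V ≈ 0.03699 m/s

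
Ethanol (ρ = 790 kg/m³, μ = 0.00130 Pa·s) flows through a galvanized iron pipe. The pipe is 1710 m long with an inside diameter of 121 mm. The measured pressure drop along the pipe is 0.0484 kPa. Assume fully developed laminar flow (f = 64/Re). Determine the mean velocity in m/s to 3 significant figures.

V ≈ 0.00996 m/s

For laminar flow, f = 64/Re with Re = ρVD/μ, so Darcy-Weisbach reduces to ΔP = 32μLV/D². Solving for V: V = ΔP·D²/(32μL) = 48.4·(0.121)²/(32·0.0013·1710) = 0.009962 m/s.
Check: Re = ρVD/μ = 790·0.009962·0.121/0.0013 = 732.5 < 2300, so the laminar assumption holds.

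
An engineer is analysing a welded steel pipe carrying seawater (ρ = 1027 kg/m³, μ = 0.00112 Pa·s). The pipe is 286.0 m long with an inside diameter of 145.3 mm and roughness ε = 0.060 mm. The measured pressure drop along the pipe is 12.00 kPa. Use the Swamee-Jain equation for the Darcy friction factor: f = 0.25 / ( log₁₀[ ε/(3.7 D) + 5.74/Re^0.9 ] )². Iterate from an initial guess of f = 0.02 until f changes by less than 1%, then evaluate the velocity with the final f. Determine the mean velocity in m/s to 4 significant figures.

V ≈ 0.7713 m/s

Rearranging Darcy-Weisbach: V = √(2·ΔP·D/(f·L·ρ)). With ε/D = 6e-05/0.1453 = 0.000413, iterate starting from f = 0.02:
  f = 0.02 → V = √(2·1.2e+04·0.1453/(0.02·286·1027)) = 0.7705 m/s; Re = ρVD/μ = 1.027e+05; f → 0.01996
Converged (Δf/f < 1%). With the final f = 0.01996: V = √(2·1.2e+04·0.1453/(0.01996·286·1027)) = 0.7713 m/s.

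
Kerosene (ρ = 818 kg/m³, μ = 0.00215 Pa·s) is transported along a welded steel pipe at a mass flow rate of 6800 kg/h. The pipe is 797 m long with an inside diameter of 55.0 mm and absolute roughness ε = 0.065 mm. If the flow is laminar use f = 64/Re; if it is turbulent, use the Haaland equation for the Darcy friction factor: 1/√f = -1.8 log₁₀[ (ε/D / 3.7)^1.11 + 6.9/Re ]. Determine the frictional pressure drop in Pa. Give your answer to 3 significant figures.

ΔP ≈ 156000 Pa

ṁ = 6800 kg/h = 6800/3600 = 1.889 kg/s.
A = πD²/4 = π(0.055)²/4 = 0.002376 m²; mean velocity V = ṁ/(ρA) = 1.889/(818 · 0.002376) = 0.9719 m/s.
Reynolds number Re = ρVD/μ = 818 · 0.9719 · 0.055 / 0.00215 = 2.034e+04.
Re > 4000 → turbulent. Relative roughness ε/D = 6.5e-05/0.055 = 0.00118. Haaland: 1/√f = -1.8 log₁₀[(0.00118/3.7)^1.11 + 6.9/2.034e+04] = -1.8 log₁₀[0.000132 + 0.000339] = 5.989, so f = 0.02788.
Darcy-Weisbach: ΔP = f(L/D)(ρV²/2) = 0.02788·(797/0.055)·(818·0.9719²/2) = 0.02788·1.449e+04·386.4 = 1.561e+05 Pa.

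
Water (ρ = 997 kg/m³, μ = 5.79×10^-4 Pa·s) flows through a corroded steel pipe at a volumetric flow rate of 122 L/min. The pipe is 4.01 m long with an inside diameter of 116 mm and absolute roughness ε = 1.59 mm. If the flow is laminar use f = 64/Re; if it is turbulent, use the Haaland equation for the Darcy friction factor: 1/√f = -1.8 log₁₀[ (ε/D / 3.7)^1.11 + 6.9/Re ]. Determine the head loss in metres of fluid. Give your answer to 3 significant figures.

h_f ≈ 0.00284 m

Q = 122 L/min = 122/60000 = 0.002033 m³/s.
Cross-sectional area A = πD²/4 = π(0.116)²/4 = 0.01057 m²; mean velocity V = Q/A = 0.002033/0.01057 = 0.1924 m/s.
Reynolds number Re = ρVD/μ = 997 · 0.1924 · 0.116 / 0.000579 = 3.843e+04.
Re > 4000 → turbulent. Relative roughness ε/D = 0.00159/0.116 = 0.0137. Haaland: 1/√f = -1.8 log₁₀[(0.0137/3.7)^1.11 + 6.9/3.843e+04] = -1.8 log₁₀[0.002 + 0.00018] = 4.79, so f = 0.04358.
Darcy-Weisbach: ΔP = f(L/D)(ρV²/2) = 0.04358·(4.01/0.116)·(997·0.1924²/2) = 0.04358·34.57·18.45 = 27.8 Pa.
Head loss h_f = ΔP/(ρg) = 27.8/(997·9.81) = 0.00284 m.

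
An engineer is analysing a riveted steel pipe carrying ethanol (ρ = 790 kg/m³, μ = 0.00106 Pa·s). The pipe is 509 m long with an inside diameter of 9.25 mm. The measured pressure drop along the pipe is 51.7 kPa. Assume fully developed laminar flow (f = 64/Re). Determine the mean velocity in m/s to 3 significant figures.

V ≈ 0.256 m/s

For laminar flow, f = 64/Re with Re = ρVD/μ, so Darcy-Weisbach reduces to ΔP = 32μLV/D². Solving for V: V = ΔP·D²/(32μL) = 5.17e+04·(0.00925)²/(32·0.00106·509) = 0.2562 m/s.
Check: Re = ρVD/μ = 790·0.2562·0.00925/0.00106 = 1766 < 2300, so the laminar assumption holds.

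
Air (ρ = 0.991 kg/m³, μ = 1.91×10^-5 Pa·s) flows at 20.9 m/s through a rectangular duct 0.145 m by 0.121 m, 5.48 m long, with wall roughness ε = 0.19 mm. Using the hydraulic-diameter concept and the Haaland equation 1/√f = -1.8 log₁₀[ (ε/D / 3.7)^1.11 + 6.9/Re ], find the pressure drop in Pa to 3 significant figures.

Hydraulic diameter D_h = 4A/P = 4·(0.145·0.121)/(2·(0.145+0.121)) = 0.07018/0.532 = 0.1319 m.
Re = ρVD_h/μ = 0.991·20.9·0.1319/1.91e-05 = 1.431e+05.
ε/D_h = 0.00019/0.1319 = 0.00144; Haaland gives 1/√f = -1.8 log₁₀[0.000164+4.82e-05] = 6.611, so f = 0.02288.
ΔP = f(L/D_h)(ρV²/2) = 0.02288·5.48/0.1319·216.4 = 205.7 Pa.

ΔP ≈ 206 Pa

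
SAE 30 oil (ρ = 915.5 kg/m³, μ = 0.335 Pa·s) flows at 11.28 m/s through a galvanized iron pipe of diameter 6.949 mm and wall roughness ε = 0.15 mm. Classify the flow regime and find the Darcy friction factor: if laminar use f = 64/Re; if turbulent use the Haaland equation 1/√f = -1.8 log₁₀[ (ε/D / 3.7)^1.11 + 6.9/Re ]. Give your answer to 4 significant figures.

Re = ρVD/μ = 915.5·11.28·0.006949/0.335 = 214.2.
Re < 2300 → laminar, so f = 64/Re = 0.2988 (roughness is irrelevant in laminar flow).

f ≈ 0.2988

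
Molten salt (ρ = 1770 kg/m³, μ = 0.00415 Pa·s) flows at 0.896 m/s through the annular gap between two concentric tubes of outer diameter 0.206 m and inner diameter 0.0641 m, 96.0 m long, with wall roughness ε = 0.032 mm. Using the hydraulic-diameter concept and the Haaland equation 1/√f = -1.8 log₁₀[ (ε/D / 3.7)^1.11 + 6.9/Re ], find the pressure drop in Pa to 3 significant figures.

Hydraulic diameter D_h = 4A/P = D_o - D_i = 0.206 - 0.0641 = 0.1419 m.
Re = ρVD_h/μ = 1770·0.896·0.1419/0.00415 = 5.423e+04.
ε/D_h = 3.2e-05/0.1419 = 0.000226; Haaland gives 1/√f = -1.8 log₁₀[2.1e-05+0.000127] = 6.892, so f = 0.02105.
ΔP = f(L/D_h)(ρV²/2) = 0.02105·96/0.1419·710.5 = 1.012e+04 Pa.

ΔP ≈ 10100 Pa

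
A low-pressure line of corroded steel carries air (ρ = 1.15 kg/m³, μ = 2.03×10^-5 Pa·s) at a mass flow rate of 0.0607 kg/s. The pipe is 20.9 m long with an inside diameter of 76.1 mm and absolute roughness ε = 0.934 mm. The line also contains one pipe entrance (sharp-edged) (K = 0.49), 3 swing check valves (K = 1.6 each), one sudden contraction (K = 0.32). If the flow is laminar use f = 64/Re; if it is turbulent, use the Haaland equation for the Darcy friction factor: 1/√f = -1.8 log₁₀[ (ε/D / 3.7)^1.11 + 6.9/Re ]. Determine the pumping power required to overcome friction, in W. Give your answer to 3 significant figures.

P ≈ 69.8 W

A = πD²/4 = π(0.0761)²/4 = 0.004548 m²; mean velocity V = ṁ/(ρA) = 0.0607/(1.15 · 0.004548) = 11.6 m/s.
Reynolds number Re = ρVD/μ = 1.15 · 11.6 · 0.0761 / 2.03e-05 = 5.003e+04.
Re > 4000 → turbulent. Relative roughness ε/D = 0.000934/0.0761 = 0.0123. Haaland: 1/√f = -1.8 log₁₀[(0.0123/3.7)^1.11 + 6.9/5.003e+04] = -1.8 log₁₀[0.00177 + 0.000138] = 4.895, so f = 0.04174.
Total minor-loss coefficient ΣK = 1·0.49 + 3·1.6 + 1·0.32 = 5.61.
ΔP = [f·L/D + ΣK]·(ρV²/2) = [0.04174·20.9/0.0761 + 5.61]·(1.15·11.6²/2) = [11.46 + 5.61]·77.43 = 1322 Pa.
Q = ṁ/ρ = 0.0607/1.15 = 0.05278 m³/s.
Pumping power P = QΔP = 0.05278·1322 = 69.78 W = 69.8 W.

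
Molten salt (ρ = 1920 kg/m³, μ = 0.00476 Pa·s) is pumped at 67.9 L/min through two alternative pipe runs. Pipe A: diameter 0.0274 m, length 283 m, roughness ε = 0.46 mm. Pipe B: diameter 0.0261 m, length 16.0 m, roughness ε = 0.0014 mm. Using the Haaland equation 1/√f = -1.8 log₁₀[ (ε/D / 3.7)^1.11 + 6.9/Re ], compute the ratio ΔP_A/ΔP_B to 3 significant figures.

Pipe A: V = Q/A = 0.001132/0.0005896 = 1.919 m/s; Re = 2.121e+04; ε/D = 0.0168; Haaland → f = 0.04754; ΔP_A = f(L/D)(ρV²/2) = 1.736e+06 Pa.
Pipe B: V = Q/A = 0.001132/0.000535 = 2.115 m/s; Re = 2.227e+04; ε/D = 5.36e-05; Haaland → f = 0.02515; ΔP_B = f(L/D)(ρV²/2) = 6.623e+04 Pa.
ΔP_A/ΔP_B = 1.736e+06/6.623e+04 = 26.2.

ΔP_A/ΔP_B ≈ 26.2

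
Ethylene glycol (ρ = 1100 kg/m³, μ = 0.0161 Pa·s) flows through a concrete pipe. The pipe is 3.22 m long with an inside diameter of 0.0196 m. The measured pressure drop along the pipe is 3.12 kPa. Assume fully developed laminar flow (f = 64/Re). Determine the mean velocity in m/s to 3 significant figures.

For laminar flow, f = 64/Re with Re = ρVD/μ, so Darcy-Weisbach reduces to ΔP = 32μLV/D². Solving for V: V = ΔP·D²/(32μL) = 3120·(0.0196)²/(32·0.0161·3.22) = 0.7225 m/s.
Check: Re = ρVD/μ = 1100·0.7225·0.0196/0.0161 = 967.5 < 2300, so the laminar assumption holds.

V ≈ 0.722 m/s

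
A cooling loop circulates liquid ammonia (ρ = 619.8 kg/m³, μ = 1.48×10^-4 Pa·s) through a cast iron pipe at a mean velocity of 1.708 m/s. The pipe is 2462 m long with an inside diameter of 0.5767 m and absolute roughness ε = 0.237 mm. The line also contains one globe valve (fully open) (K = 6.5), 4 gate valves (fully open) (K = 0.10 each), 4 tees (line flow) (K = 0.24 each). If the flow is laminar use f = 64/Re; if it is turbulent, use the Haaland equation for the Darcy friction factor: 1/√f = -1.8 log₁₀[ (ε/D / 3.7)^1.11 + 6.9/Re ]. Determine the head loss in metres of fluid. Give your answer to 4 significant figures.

h_f ≈ 11.42 m

Reynolds number Re = ρVD/μ = 619.8 · 1.708 · 0.5767 / 0.000148 = 4.125e+06.
Re > 4000 → turbulent. Relative roughness ε/D = 0.000237/0.5767 = 0.000411. Haaland: 1/√f = -1.8 log₁₀[(0.000411/3.7)^1.11 + 6.9/4.125e+06] = -1.8 log₁₀[4.08e-05 + 1.67e-06] = 7.869, so f = 0.01615.
Total minor-loss coefficient ΣK = 1·6.5 + 4·0.1 + 4·0.24 = 7.86.
ΔP = [f·L/D + ΣK]·(ρV²/2) = [0.01615·2462/0.5767 + 7.86]·(619.8·1.708²/2) = [68.94 + 7.86]·904.1 = 6.943e+04 Pa.
Head loss h_f = ΔP/(ρg) = 6.943e+04/(619.8·9.81) = 11.42 m.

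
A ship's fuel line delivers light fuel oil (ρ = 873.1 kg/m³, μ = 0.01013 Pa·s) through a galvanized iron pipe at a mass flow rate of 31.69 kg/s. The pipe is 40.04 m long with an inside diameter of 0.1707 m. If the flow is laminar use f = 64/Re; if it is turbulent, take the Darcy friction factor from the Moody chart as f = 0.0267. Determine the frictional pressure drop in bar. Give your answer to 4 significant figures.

ΔP ≈ 0.06877 bar

A = πD²/4 = π(0.1707)²/4 = 0.02289 m²; mean velocity V = ṁ/(ρA) = 31.69/(873.1 · 0.02289) = 1.586 m/s.
Reynolds number Re = ρVD/μ = 873.1 · 1.586 · 0.1707 / 0.0101 = 2.333e+04.
Re > 4000 → turbulent; use the Moody-chart value f = 0.0267.
Darcy-Weisbach: ΔP = f(L/D)(ρV²/2) = 0.0267·(40.04/0.1707)·(873.1·1.586²/2) = 0.0267·234.6·1098 = 6877 Pa.
ΔP = 6877 Pa = 0.06877 bar.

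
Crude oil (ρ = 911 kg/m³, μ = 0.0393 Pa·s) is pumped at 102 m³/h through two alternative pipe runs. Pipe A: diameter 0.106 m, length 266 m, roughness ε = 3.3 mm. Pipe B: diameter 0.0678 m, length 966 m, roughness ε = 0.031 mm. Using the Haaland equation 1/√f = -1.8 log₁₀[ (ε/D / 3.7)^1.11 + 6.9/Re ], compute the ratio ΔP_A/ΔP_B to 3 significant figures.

ΔP_A/ΔP_B ≈ 0.0612

Pipe A: V = Q/A = 0.02833/0.008825 = 3.211 m/s; Re = 7889; ε/D = 0.0311; Haaland → f = 0.0619; ΔP_A = f(L/D)(ρV²/2) = 7.294e+05 Pa.
Pipe B: V = Q/A = 0.02833/0.00361 = 7.848 m/s; Re = 1.233e+04; ε/D = 0.000457; Haaland → f = 0.0298; ΔP_B = f(L/D)(ρV²/2) = 1.191e+07 Pa.
ΔP_A/ΔP_B = 7.294e+05/1.191e+07 = 0.0612.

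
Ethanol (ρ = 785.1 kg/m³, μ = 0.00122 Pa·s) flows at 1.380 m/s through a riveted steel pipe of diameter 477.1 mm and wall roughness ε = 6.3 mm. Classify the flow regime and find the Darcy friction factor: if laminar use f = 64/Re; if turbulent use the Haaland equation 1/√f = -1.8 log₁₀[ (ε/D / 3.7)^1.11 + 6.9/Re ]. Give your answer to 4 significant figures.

f ≈ 0.04193

Re = ρVD/μ = 785.1·1.38·0.4771/0.00122 = 4.237e+05.
Re > 4000 → turbulent. ε/D = 0.0063/0.4771 = 0.0132; Haaland: 1/√f = -1.8 log₁₀[0.00192 + 1.63e-05] = 4.883, so f = 0.04193.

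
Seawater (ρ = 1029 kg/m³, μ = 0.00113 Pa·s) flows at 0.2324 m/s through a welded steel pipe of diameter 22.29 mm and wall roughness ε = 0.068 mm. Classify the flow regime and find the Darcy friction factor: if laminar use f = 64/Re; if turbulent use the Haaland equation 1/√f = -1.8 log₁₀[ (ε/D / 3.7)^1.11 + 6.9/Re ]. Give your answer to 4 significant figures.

f ≈ 0.04126

Re = ρVD/μ = 1029·0.2324·0.02229/0.00113 = 4717.
Re > 4000 → turbulent. ε/D = 6.8e-05/0.02229 = 0.00305; Haaland: 1/√f = -1.8 log₁₀[0.000378 + 0.00146] = 4.923, so f = 0.04126.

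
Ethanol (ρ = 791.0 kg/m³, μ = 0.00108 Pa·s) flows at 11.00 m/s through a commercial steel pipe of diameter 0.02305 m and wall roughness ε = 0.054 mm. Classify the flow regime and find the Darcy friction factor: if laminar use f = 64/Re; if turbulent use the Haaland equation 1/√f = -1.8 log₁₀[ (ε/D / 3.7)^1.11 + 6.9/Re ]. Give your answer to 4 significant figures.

f ≈ 0.02525

Re = ρVD/μ = 791·11·0.02305/0.00108 = 1.857e+05.
Re > 4000 → turbulent. ε/D = 5.4e-05/0.02305 = 0.00234; Haaland: 1/√f = -1.8 log₁₀[0.000282 + 3.72e-05] = 6.294, so f = 0.02525.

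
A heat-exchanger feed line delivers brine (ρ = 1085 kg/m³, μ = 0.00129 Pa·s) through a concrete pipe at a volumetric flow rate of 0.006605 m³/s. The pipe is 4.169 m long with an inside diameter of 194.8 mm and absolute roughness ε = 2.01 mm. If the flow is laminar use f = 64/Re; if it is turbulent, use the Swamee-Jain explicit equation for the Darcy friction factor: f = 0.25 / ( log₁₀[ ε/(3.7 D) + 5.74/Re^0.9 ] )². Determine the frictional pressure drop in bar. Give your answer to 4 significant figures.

ΔP ≈ 2.300×10^-4 bar

Cross-sectional area A = πD²/4 = π(0.1948)²/4 = 0.0298 m²; mean velocity V = Q/A = 0.006605/0.0298 = 0.2216 m/s.
Reynolds number Re = ρVD/μ = 1085 · 0.2216 · 0.1948 / 0.00129 = 3.631e+04.
Re > 4000 → turbulent. Relative roughness ε/D = 0.00201/0.1948 = 0.0103. Swamee-Jain: f = 0.25/(log₁₀[0.0103/3.7 + 5.74/3.631e+04^0.9])² = 0.25/(log₁₀[0.00279 + 0.000452])² = 0.25/(-2.489)² = 0.04034.
Darcy-Weisbach: ΔP = f(L/D)(ρV²/2) = 0.04034·(4.169/0.1948)·(1085·0.2216²/2) = 0.04034·21.4·26.64 = 23 Pa.
ΔP = 23 Pa = 2.300×10^-4 bar.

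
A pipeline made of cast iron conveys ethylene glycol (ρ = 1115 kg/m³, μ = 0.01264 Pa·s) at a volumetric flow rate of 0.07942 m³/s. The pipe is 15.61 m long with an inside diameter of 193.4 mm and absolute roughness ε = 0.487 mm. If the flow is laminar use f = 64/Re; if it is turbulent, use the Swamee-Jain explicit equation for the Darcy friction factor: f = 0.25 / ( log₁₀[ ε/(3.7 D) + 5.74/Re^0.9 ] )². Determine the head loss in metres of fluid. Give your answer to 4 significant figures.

Cross-sectional area A = πD²/4 = π(0.1934)²/4 = 0.02938 m²; mean velocity V = Q/A = 0.07942/0.02938 = 2.704 m/s.
Reynolds number Re = ρVD/μ = 1115 · 2.704 · 0.1934 / 0.0126 = 4.612e+04.
Re > 4000 → turbulent. Relative roughness ε/D = 0.000487/0.1934 = 0.00252. Swamee-Jain: f = 0.25/(log₁₀[0.00252/3.7 + 5.74/4.612e+04^0.9])² = 0.25/(log₁₀[0.000681 + 0.000364])² = 0.25/(-2.981)² = 0.02813.
Darcy-Weisbach: ΔP = f(L/D)(ρV²/2) = 0.02813·(15.61/0.1934)·(1115·2.704²/2) = 0.02813·80.71·4075 = 9253 Pa.
Head loss h_f = ΔP/(ρg) = 9253/(1115·9.81) = 0.8459 m.

h_f ≈ 0.8459 m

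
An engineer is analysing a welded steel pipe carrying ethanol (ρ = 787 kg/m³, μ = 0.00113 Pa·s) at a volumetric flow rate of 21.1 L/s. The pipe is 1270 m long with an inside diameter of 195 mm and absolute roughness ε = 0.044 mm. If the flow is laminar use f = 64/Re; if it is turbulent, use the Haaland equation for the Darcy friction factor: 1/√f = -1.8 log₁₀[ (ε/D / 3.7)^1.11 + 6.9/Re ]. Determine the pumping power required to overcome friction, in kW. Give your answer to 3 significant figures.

P ≈ 0.512 kW

Q = 21.1 L/s = 21.1/1000 = 0.0211 m³/s.
Cross-sectional area A = πD²/4 = π(0.195)²/4 = 0.02986 m²; mean velocity V = Q/A = 0.0211/0.02986 = 0.7065 m/s.
Reynolds number Re = ρVD/μ = 787 · 0.7065 · 0.195 / 0.00113 = 9.595e+04.
Re > 4000 → turbulent. Relative roughness ε/D = 4.4e-05/0.195 = 0.000226. Haaland: 1/√f = -1.8 log₁₀[(0.000226/3.7)^1.11 + 6.9/9.595e+04] = -1.8 log₁₀[2.1e-05 + 7.19e-05] = 7.258, so f = 0.01898.
Darcy-Weisbach: ΔP = f(L/D)(ρV²/2) = 0.01898·(1270/0.195)·(787·0.7065²/2) = 0.01898·6513·196.4 = 2.429e+04 Pa.
Pumping power P = QΔP = 0.0211·2.429e+04 = 512.4 W = 0.512 kW.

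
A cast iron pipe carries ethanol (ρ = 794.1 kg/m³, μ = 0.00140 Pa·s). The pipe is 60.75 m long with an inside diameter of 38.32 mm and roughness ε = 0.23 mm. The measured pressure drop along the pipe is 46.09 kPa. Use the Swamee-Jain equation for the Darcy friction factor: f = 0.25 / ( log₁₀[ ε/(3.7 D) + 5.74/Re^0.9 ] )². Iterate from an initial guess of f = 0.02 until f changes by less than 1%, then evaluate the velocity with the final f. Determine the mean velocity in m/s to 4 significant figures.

V ≈ 1.445 m/s

Rearranging Darcy-Weisbach: V = √(2·ΔP·D/(f·L·ρ)). With ε/D = 0.00023/0.03832 = 0.006, iterate starting from f = 0.02:
  f = 0.02 → V = √(2·4.609e+04·0.03832/(0.02·60.75·794.1)) = 1.913 m/s; Re = ρVD/μ = 4.159e+04; f → 0.03444
  f = 0.03444 → V = 1.458 m/s; Re = 3.169e+04; f → 0.03504
  f = 0.03504 → V = 1.446 m/s; Re = 3.142e+04; f → 0.03506
Converged (Δf/f < 1%). With the final f = 0.03506: V = √(2·4.609e+04·0.03832/(0.03506·60.75·794.1)) = 1.445 m/s.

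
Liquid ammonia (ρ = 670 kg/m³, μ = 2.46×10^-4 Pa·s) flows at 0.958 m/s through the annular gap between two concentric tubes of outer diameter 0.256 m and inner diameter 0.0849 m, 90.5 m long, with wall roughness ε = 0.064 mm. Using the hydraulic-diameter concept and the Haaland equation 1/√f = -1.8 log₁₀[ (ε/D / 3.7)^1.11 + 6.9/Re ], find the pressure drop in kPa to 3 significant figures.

ΔP ≈ 2.74 kPa

Hydraulic diameter D_h = 4A/P = D_o - D_i = 0.256 - 0.0849 = 0.1711 m.
Re = ρVD_h/μ = 670·0.958·0.1711/0.000246 = 4.464e+05.
ε/D_h = 6.4e-05/0.1711 = 0.000374; Haaland gives 1/√f = -1.8 log₁₀[3.67e-05+1.55e-05] = 7.708, so f = 0.01683.
ΔP = f(L/D_h)(ρV²/2) = 0.01683·90.5/0.1711·307.5 = 2737 Pa.
ΔP = 2.74 kPa.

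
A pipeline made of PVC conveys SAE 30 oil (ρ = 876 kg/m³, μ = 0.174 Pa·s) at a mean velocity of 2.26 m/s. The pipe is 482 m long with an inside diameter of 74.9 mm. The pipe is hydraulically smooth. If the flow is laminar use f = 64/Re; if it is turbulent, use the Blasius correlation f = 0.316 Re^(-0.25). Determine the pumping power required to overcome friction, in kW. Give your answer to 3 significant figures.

P ≈ 10.8 kW

Reynolds number Re = ρVD/μ = 876 · 2.26 · 0.0749 / 0.174 = 852.2.
Re < 2300 → laminar flow, so f = 64/Re = 64/852.2 = 0.0751 (the turbulent correlation is not needed).
Darcy-Weisbach: ΔP = f(L/D)(ρV²/2) = 0.0751·(482/0.0749)·(876·2.26²/2) = 0.0751·6435·2237 = 1.081e+06 Pa.
Q = V·A = 2.26·0.004406 = 0.009958 m³/s.
Pumping power P = QΔP = 0.009958·1.081e+06 = 10770 W = 10.8 kW.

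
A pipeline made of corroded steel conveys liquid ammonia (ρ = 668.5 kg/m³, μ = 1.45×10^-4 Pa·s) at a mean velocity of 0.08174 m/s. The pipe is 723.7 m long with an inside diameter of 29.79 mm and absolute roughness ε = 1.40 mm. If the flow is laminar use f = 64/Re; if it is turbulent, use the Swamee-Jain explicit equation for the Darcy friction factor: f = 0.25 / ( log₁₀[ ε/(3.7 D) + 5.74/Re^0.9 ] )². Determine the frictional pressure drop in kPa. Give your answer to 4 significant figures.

ΔP ≈ 3.947 kPa

Reynolds number Re = ρVD/μ = 668.5 · 0.08174 · 0.02979 / 0.000145 = 1.123e+04.
Re > 4000 → turbulent. Relative roughness ε/D = 0.0014/0.02979 = 0.047. Swamee-Jain: f = 0.25/(log₁₀[0.047/3.7 + 5.74/1.123e+04^0.9])² = 0.25/(log₁₀[0.0127 + 0.0013])² = 0.25/(-1.854)² = 0.07274.
Darcy-Weisbach: ΔP = f(L/D)(ρV²/2) = 0.07274·(723.7/0.02979)·(668.5·0.08174²/2) = 0.07274·2.429e+04·2.233 = 3947 Pa.
ΔP = 3947 Pa = 3.947 kPa.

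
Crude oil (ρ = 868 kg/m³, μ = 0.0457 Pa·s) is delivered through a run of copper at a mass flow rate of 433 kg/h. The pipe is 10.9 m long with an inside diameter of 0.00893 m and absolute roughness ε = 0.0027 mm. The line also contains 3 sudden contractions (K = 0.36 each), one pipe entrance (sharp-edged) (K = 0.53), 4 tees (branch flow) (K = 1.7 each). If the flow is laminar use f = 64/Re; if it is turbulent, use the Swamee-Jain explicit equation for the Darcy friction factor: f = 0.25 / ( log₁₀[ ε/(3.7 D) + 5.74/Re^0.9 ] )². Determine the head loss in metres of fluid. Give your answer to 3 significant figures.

ṁ = 433 kg/h = 433/3600 = 0.1203 kg/s.
A = πD²/4 = π(0.00893)²/4 = 6.263e-05 m²; mean velocity V = ṁ/(ρA) = 0.1203/(868 · 6.263e-05) = 2.212 m/s.
Reynolds number Re = ρVD/μ = 868 · 2.212 · 0.00893 / 0.0457 = 375.3.
Re < 2300 → laminar flow, so f = 64/Re = 64/375.3 = 0.1706 (the turbulent correlation is not needed).
Total minor-loss coefficient ΣK = 3·0.36 + 1·0.53 + 4·1.7 = 8.41.
ΔP = [f·L/D + ΣK]·(ρV²/2) = [0.1706·10.9/0.00893 + 8.41]·(868·2.212²/2) = [208.2 + 8.41]·2124 = 4.601e+05 Pa.
Head loss h_f = ΔP/(ρg) = 4.601e+05/(868·9.81) = 54.0 m.

h_f ≈ 54.0 m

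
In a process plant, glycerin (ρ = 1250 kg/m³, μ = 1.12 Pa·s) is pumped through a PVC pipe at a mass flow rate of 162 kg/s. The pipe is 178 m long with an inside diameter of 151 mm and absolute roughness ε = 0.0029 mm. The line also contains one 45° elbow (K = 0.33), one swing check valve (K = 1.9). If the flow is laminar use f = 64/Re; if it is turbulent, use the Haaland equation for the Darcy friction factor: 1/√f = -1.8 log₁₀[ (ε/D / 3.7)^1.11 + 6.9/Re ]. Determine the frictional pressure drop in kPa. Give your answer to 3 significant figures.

ΔP ≈ 2100 kPa

A = πD²/4 = π(0.151)²/4 = 0.01791 m²; mean velocity V = ṁ/(ρA) = 162/(1250 · 0.01791) = 7.237 m/s.
Reynolds number Re = ρVD/μ = 1250 · 7.237 · 0.151 / 1.12 = 1220.
Re < 2300 → laminar flow, so f = 64/Re = 64/1220 = 0.05247 (the turbulent correlation is not needed).
Total minor-loss coefficient ΣK = 1·0.33 + 1·1.9 = 2.23.
ΔP = [f·L/D + ΣK]·(ρV²/2) = [0.05247·178/0.151 + 2.23]·(1250·7.237²/2) = [61.86 + 2.23]·3.273e+04 = 2.098e+06 Pa.
ΔP = 2.098e+06 Pa = 2100 kPa.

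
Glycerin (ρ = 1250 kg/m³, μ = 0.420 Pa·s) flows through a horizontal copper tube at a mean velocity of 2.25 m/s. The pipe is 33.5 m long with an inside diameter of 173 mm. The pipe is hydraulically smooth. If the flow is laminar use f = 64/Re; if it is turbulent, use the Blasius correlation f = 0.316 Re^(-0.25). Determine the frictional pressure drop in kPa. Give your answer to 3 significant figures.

ΔP ≈ 33.8 kPa

Reynolds number Re = ρVD/μ = 1250 · 2.25 · 0.173 / 0.42 = 1158.
Re < 2300 → laminar flow, so f = 64/Re = 64/1158 = 0.05524 (the turbulent correlation is not needed).
Darcy-Weisbach: ΔP = f(L/D)(ρV²/2) = 0.05524·(33.5/0.173)·(1250·2.25²/2) = 0.05524·193.6·3164 = 3.385e+04 Pa.
ΔP = 3.385e+04 Pa = 33.8 kPa.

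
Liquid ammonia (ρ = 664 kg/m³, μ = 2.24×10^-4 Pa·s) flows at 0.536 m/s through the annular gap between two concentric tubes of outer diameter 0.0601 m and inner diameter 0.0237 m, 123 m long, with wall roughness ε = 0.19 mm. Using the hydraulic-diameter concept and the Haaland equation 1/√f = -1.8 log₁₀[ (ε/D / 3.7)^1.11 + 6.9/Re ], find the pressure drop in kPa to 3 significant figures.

Hydraulic diameter D_h = 4A/P = D_o - D_i = 0.0601 - 0.0237 = 0.0364 m.
Re = ρVD_h/μ = 664·0.536·0.0364/0.000224 = 5.783e+04.
ε/D_h = 0.00019/0.0364 = 0.00522; Haaland gives 1/√f = -1.8 log₁₀[0.000685+0.000119] = 5.57, so f = 0.03223.
ΔP = f(L/D_h)(ρV²/2) = 0.03223·123/0.0364·95.38 = 1.039e+04 Pa.
ΔP = 10.4 kPa.

ΔP ≈ 10.4 kPa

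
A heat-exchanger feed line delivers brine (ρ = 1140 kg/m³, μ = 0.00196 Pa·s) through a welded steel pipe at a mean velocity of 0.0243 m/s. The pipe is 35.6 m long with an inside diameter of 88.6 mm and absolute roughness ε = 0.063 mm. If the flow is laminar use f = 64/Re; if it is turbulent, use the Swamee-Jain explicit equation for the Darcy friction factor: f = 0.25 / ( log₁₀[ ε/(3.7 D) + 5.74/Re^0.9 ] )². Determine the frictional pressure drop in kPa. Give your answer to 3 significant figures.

Reynolds number Re = ρVD/μ = 1140 · 0.0243 · 0.0886 / 0.00196 = 1252.
Re < 2300 → laminar flow, so f = 64/Re = 64/1252 = 0.05111 (the turbulent correlation is not needed).
Darcy-Weisbach: ΔP = f(L/D)(ρV²/2) = 0.05111·(35.6/0.0886)·(1140·0.0243²/2) = 0.05111·401.8·0.3366 = 6.912 Pa.
ΔP = 6.912 Pa = 0.00691 kPa.

ΔP ≈ 0.00691 kPa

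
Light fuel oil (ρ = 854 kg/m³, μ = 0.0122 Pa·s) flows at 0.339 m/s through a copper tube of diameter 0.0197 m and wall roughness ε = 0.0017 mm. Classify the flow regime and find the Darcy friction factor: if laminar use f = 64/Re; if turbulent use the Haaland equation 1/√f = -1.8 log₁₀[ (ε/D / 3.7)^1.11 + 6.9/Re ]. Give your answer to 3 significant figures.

f ≈ 0.137

Re = ρVD/μ = 854·0.339·0.0197/0.0122 = 467.5.
Re < 2300 → laminar, so f = 64/Re = 0.1369 (roughness is irrelevant in laminar flow).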